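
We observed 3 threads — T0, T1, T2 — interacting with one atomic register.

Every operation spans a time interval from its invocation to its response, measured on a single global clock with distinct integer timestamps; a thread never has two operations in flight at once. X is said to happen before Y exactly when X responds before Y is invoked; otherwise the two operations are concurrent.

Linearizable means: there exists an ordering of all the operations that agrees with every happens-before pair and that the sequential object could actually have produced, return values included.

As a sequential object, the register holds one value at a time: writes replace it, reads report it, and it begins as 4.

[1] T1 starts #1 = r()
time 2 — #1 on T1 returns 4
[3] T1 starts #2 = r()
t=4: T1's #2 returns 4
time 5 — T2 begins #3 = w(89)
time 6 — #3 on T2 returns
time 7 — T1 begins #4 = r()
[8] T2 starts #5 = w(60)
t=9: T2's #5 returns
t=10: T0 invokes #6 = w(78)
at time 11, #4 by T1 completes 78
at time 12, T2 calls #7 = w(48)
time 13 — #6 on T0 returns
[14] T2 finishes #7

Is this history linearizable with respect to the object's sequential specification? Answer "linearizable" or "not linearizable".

linearizable

a witness: #1, #2, #3, #5, #6, #4, #7
after step 1 (#1 r() → 4): value 4
after step 2 (#2 r() → 4): value 4
after step 3 (#3 w(89)): value 89
after step 4 (#5 w(60)): value 60
after step 5 (#6 w(78)): value 78
after step 6 (#4 r() → 78): value 78
after step 7 (#7 w(48)): value 48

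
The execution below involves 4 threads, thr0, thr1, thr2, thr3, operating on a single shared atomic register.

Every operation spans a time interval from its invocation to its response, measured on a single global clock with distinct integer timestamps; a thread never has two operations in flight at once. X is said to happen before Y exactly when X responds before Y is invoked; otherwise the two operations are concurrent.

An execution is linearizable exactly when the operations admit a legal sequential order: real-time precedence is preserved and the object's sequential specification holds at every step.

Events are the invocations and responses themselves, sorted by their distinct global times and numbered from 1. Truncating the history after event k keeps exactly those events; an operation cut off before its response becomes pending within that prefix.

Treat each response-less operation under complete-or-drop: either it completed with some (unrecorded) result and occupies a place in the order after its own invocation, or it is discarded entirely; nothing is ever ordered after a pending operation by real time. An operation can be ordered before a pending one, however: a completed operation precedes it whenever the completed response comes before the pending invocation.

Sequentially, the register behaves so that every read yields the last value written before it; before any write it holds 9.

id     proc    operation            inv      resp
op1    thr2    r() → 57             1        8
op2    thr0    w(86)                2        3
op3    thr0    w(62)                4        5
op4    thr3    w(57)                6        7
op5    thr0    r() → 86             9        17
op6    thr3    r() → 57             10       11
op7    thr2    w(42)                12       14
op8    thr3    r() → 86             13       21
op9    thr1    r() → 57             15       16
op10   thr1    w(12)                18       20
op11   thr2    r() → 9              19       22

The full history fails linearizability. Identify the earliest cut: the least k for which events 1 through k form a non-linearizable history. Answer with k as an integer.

events 1..15 are linearizable; a witness order is op2, op3, op4, op1, op5, op6, op7:
1. op2 w(86), leaving value 86
2. op3 w(62), leaving value 62
3. op4 w(57), leaving value 57
4. op1 r() → 57, leaving value 57
5. op5 r() (pending, included), leaving value 57
6. op6 r() → 57, leaving value 57
7. op7 w(42), leaving value 42
at event 16 (op9's time-16 response) nothing linearizes any more
completion choices over the 2 pending operations (op5, op8) were checked; none helps
take op1, op2, op3, op4, op6, op7, op9 (pending dropped): step 1 already fails, because op1 r() → 57 cannot occur there
take op2, op1, op3, op4, op6, op7, op9 (pending dropped): step 2 already fails, because op1 r() → 57 cannot occur there

16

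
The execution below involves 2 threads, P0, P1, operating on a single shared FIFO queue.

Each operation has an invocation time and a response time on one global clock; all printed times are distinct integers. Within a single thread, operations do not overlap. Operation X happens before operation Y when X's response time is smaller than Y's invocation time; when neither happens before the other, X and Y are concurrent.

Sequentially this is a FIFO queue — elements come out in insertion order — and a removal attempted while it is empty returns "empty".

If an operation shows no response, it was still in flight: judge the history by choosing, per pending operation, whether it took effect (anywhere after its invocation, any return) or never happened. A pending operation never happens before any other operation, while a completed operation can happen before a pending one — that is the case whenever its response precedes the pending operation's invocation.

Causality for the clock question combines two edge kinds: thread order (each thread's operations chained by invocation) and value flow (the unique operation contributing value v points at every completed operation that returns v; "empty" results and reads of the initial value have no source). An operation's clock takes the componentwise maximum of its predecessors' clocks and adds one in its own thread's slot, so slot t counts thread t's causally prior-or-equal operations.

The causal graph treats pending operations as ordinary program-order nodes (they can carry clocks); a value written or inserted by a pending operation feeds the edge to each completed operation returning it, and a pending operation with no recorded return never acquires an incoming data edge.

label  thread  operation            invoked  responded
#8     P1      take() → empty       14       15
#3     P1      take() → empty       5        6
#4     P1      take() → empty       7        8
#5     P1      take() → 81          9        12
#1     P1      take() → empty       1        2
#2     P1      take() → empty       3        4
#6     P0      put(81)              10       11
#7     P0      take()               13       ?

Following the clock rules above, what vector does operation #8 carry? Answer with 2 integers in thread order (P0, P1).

#1, invoked 1, has no incoming edges; only P1's bump applies → (0, 1)
#6, invoked 10, has no incoming edges; only P0's bump applies → (1, 0)
merge at #2 (invoked 3): VC(#1)=(0, 1), own-thread bump on P1 → (0, 2)
merge at #7 (invoked 13): VC(#6)=(1, 0), own-thread bump on P0 → (2, 0)
merge at #3 (invoked 5): VC(#2)=(0, 2), own-thread bump on P1 → (0, 3)
merge at #4 (invoked 7): VC(#3)=(0, 3), own-thread bump on P1 → (0, 4)
merge at #5 (invoked 9): VC(#4)=(0, 4), VC(#6)=(1, 0), own-thread bump on P1 → (1, 5)
merge at #8 (invoked 14): VC(#5)=(1, 5), own-thread bump on P1 → (1, 6)
target: VC(#8) = (1, 6)

(1, 6)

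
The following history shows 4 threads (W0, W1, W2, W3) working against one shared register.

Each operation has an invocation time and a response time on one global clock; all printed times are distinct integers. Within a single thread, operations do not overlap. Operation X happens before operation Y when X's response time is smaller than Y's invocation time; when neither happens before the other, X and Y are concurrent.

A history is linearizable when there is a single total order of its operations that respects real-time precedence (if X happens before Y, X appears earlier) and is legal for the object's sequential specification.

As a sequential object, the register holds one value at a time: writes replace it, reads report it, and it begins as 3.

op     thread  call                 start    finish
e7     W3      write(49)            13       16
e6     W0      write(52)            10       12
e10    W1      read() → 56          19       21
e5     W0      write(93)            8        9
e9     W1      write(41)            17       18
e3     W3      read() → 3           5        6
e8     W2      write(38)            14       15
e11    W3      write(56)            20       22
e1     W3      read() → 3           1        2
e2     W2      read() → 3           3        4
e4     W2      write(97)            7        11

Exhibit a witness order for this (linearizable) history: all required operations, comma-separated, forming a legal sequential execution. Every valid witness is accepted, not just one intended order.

after step 1 (e1 read() → 3): value 3
after step 2 (e2 read() → 3): value 3
after step 3 (e3 read() → 3): value 3
after step 4 (e4 write(97)): value 97
after step 5 (e5 write(93)): value 93
after step 6 (e6 write(52)): value 52
after step 7 (e7 write(49)): value 49
after step 8 (e8 write(38)): value 38
after step 9 (e9 write(41)): value 41
after step 10 (e11 write(56)): value 56
after step 11 (e10 read() → 56): value 56

e1, e2, e3, e4, e5, e6, e7, e8, e9, e11, e10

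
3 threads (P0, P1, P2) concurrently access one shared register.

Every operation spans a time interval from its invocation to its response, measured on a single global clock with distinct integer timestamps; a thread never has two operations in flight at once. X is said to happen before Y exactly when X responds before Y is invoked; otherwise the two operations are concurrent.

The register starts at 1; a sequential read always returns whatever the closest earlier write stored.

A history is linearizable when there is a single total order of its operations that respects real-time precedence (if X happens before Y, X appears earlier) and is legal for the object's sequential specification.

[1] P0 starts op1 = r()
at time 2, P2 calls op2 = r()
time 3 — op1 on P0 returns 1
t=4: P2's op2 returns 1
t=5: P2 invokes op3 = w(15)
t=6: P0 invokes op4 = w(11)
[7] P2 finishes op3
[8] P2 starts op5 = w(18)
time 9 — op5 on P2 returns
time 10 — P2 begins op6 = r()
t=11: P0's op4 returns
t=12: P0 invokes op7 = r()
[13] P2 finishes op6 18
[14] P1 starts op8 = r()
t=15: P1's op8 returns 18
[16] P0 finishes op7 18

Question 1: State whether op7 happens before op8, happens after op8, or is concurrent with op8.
concurrent

op7 spans [12,16], op8 spans [14,15]
the intervals overlap in both directions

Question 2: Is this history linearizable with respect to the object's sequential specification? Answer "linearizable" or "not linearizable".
linearizable

one valid linearization: op1, op2, op3, op4, op5, op6, op7, op8
1. op1 r() → 1, leaving value 1
2. op2 r() → 1, leaving value 1
3. op3 w(15), leaving value 15
4. op4 w(11), leaving value 11
5. op5 w(18), leaving value 18
6. op6 r() → 18, leaving value 18
7. op7 r() → 18, leaving value 18
8. op8 r() → 18, leaving value 18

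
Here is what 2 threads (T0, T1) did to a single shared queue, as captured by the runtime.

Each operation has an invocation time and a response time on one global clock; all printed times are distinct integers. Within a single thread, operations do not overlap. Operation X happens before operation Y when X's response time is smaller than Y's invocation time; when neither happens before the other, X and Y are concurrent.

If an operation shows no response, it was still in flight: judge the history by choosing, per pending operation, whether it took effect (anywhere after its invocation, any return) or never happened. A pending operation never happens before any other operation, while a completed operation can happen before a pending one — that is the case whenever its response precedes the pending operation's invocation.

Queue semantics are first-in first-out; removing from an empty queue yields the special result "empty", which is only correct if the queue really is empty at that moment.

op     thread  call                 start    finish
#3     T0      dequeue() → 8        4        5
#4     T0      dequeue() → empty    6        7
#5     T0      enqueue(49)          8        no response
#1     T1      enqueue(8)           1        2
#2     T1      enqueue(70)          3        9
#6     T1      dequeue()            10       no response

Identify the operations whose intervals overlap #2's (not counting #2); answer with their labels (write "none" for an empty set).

#2 spans [3,9]: anything still running between times 3 and 9 counts as concurrent
#1 [1,2]: before
#3 [4,5]: concurrent
#4 [6,7]: concurrent
#5 [8,…): concurrent
#6 [10,…): after

#3, #4, #5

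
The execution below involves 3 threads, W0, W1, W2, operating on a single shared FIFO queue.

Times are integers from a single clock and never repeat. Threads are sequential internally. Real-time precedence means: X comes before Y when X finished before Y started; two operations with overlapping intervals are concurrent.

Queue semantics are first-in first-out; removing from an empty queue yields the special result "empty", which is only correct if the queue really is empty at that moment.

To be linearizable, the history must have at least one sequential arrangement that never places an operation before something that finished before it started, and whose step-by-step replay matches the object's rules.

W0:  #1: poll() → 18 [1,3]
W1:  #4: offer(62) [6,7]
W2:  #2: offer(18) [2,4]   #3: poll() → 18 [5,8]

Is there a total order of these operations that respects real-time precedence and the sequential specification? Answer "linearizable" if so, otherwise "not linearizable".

not linearizable

the violation lands at event 8, #3's response at time 8: events 1..7 linearize, events 1..8 do not
the 4 completed operations admit 4 real-time orders; each fails the FIFO queue replay
sample order #1, #2, #3, #4 stalls at step 1 — #1 poll() → 18 has no legal effect
sample order #1, #2, #4, #3 stalls at step 1 — #1 poll() → 18 has no legal effect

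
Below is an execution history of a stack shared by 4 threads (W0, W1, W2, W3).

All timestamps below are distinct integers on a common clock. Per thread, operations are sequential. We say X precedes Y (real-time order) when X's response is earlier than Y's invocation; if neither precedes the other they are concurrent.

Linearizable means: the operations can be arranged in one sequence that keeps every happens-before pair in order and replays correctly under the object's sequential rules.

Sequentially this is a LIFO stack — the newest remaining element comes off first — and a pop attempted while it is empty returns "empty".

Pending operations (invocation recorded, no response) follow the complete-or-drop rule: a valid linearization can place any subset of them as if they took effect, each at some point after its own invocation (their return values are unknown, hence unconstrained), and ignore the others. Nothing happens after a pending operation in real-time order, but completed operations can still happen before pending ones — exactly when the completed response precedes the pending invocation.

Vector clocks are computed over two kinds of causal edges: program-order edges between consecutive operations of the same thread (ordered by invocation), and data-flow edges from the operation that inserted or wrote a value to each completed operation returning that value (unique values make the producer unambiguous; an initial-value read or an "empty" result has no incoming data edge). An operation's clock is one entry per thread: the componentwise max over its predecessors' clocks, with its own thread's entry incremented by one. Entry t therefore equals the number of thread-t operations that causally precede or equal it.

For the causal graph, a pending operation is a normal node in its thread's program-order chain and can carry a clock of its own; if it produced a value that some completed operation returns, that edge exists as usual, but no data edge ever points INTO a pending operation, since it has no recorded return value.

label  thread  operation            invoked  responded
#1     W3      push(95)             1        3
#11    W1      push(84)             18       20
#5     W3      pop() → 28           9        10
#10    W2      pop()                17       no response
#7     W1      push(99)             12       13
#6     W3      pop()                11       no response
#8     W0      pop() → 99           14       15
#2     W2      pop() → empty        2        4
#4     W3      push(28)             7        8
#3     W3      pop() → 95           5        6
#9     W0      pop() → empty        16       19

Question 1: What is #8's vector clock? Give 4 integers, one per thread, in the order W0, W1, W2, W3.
(1, 1, 0, 0)

VC(#1, invoked at 1): no causal predecessors; +1 on W3 → (0, 0, 0, 1)
VC(#2, invoked at 2): no causal predecessors; +1 on W2 → (0, 0, 1, 0)
VC(#7, invoked at 12): no causal predecessors; +1 on W1 → (0, 1, 0, 0)
#3 (invocation 5): componentwise max over VC(#1)=(0, 0, 0, 1), +1 at W3, giving (0, 0, 0, 2)
#10 (invocation 17): componentwise max over VC(#2)=(0, 0, 1, 0), +1 at W2, giving (0, 0, 2, 0)
#11 (invocation 18): componentwise max over VC(#7)=(0, 1, 0, 0), +1 at W1, giving (0, 2, 0, 0)
#8 (invocation 14): componentwise max over VC(#7)=(0, 1, 0, 0), +1 at W0, giving (1, 1, 0, 0)
#4 (invocation 7): componentwise max over VC(#3)=(0, 0, 0, 2), +1 at W3, giving (0, 0, 0, 3)
#9 (invocation 16): componentwise max over VC(#8)=(1, 1, 0, 0), +1 at W0, giving (2, 1, 0, 0)
#5 (invocation 9): componentwise max over VC(#4)=(0, 0, 0, 3), +1 at W3, giving (0, 0, 0, 4)
#6 (invocation 11): componentwise max over VC(#5)=(0, 0, 0, 4), +1 at W3, giving (0, 0, 0, 5)
target: VC(#8) = (1, 1, 0, 0)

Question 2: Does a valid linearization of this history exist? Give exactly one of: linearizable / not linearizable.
linearizable

witness order: #2, #1, #3, #4, #5, #6, #7, #8, #9, #10, #11
step 1: #2 pop() → empty — stack <>
step 2: #1 push(95) — stack <95>
step 3: #3 pop() → 95 — stack <>
step 4: #4 push(28) — stack <28>
step 5: #5 pop() → 28 — stack <>
step 6: #6 pop() (pending, included) — stack <>
step 7: #7 push(99) — stack <99>
step 8: #8 pop() → 99 — stack <>
step 9: #9 pop() → empty — stack <>
step 10: #10 pop() (pending, included) — stack <>
step 11: #11 push(84) — stack <84>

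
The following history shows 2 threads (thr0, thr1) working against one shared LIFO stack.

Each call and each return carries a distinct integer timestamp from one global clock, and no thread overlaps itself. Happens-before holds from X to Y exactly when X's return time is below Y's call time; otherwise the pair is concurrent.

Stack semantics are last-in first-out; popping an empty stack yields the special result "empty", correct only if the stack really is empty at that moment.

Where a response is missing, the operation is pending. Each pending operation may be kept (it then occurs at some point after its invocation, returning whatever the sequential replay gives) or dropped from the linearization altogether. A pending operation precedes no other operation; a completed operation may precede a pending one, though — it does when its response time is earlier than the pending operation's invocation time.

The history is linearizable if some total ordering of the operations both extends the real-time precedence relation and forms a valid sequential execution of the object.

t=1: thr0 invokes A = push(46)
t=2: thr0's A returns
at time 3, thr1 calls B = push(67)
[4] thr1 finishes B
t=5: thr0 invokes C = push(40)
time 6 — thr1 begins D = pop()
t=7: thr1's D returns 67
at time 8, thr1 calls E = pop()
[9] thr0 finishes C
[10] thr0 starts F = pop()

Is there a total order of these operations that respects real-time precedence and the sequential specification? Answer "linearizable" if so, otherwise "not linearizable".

witness order: A, B, D, C
1. A push(46), leaving stack <46>
2. B push(67), leaving stack <46,67>
3. D pop() → 67, leaving stack <46>
4. C push(40), leaving stack <46,40>

linearizable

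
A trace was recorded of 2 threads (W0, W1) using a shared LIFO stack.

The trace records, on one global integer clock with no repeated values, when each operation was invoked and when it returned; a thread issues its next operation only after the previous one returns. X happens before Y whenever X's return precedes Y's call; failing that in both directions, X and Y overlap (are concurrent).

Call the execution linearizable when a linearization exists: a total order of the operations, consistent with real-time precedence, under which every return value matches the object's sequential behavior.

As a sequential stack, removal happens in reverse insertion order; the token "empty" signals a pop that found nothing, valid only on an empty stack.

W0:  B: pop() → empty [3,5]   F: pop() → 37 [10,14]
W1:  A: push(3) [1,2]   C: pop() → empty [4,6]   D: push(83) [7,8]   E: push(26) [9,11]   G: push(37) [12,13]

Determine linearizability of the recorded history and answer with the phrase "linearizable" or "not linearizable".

not linearizable

already the first 6 events (up to C's response at time 6) admit no linearization; the first 5 still do
all 2 real-time-respecting orders fail — 3 completed LIFO stack operations, no legal replay
one such order, A, B, C, breaks at step 2 where B pop() → empty is illegal
one such order, A, C, B, breaks at step 2 where C pop() → empty is illegal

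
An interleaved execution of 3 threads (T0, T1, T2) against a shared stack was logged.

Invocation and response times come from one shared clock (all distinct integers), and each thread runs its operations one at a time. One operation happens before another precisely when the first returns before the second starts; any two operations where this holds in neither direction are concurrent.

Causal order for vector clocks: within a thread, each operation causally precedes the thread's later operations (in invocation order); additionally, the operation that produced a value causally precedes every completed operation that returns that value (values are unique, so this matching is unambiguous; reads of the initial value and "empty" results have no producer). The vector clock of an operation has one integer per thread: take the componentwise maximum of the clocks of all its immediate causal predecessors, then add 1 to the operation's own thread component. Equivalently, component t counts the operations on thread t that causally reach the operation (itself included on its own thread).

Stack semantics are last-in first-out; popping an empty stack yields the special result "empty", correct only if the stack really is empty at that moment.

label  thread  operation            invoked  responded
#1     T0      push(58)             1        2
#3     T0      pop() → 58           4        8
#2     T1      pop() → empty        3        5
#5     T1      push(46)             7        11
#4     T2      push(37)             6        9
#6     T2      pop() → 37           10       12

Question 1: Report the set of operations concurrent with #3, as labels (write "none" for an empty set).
Answer: #2, #4, #5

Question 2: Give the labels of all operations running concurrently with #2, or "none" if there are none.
Answer: #3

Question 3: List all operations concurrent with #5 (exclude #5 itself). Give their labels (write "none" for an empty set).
Answer: #3, #4, #6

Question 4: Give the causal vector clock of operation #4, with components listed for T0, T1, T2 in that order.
Answer: (0, 0, 1)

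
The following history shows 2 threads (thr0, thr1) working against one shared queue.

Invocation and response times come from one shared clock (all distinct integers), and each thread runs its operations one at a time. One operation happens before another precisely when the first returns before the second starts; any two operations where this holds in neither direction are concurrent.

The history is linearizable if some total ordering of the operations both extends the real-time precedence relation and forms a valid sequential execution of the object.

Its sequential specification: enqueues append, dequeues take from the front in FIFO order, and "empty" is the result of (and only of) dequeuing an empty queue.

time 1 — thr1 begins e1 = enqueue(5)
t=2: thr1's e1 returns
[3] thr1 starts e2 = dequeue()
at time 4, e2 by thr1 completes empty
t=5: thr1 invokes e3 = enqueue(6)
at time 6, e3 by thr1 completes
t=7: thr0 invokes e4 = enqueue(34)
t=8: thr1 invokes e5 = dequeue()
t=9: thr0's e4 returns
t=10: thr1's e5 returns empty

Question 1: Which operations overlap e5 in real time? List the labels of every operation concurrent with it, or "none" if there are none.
Answer: e4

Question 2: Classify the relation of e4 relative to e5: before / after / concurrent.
Answer: concurrent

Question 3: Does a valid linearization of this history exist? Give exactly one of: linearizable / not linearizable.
cut after 3 events: linearizable; cut after 4 events (e2 responds, time 4): not linearizable
exactly one order of the 2 completed ops respects real time; the queue replay fails
one such order, e1, e2, breaks at step 2 where e2 dequeue() → empty is illegal

not linearizable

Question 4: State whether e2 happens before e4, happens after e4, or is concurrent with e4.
Answer: before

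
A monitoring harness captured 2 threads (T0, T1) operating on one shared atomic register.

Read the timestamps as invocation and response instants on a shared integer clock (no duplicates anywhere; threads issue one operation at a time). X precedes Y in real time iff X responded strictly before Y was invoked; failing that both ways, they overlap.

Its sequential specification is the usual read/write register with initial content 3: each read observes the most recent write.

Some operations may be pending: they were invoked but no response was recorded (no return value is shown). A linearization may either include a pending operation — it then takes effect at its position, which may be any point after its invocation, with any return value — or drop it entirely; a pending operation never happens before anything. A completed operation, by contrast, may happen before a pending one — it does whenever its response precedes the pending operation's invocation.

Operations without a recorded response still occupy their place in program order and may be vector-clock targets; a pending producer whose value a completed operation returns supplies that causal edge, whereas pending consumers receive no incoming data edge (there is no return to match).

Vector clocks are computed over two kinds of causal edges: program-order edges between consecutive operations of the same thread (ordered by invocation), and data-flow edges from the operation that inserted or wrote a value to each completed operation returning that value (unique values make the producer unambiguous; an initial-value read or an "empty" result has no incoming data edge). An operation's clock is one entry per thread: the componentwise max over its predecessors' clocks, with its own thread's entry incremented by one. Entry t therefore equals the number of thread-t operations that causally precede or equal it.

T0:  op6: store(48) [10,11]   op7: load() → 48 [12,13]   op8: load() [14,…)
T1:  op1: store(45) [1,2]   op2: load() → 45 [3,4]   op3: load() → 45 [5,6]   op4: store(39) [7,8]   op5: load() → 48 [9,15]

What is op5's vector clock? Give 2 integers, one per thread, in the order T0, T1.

(1, 5)

op1 (invocation 1): nothing precedes it; T1's component alone gives (0, 1)
op6 (invocation 10): nothing precedes it; T0's component alone gives (1, 0)
op2 (invocation 3): componentwise max over VC(op1)=(0, 1), +1 at T1, giving (0, 2)
op7 (invocation 12): componentwise max over VC(op6)=(1, 0), +1 at T0, giving (2, 0)
op3 (invocation 5): componentwise max over VC(op1)=(0, 1), VC(op2)=(0, 2), +1 at T1, giving (0, 3)
op8 (invocation 14): componentwise max over VC(op7)=(2, 0), +1 at T0, giving (3, 0)
op4 (invocation 7): componentwise max over VC(op3)=(0, 3), +1 at T1, giving (0, 4)
op5 (invocation 9): componentwise max over VC(op4)=(0, 4), VC(op6)=(1, 0), +1 at T1, giving (1, 5)
target: VC(op5) = (1, 5)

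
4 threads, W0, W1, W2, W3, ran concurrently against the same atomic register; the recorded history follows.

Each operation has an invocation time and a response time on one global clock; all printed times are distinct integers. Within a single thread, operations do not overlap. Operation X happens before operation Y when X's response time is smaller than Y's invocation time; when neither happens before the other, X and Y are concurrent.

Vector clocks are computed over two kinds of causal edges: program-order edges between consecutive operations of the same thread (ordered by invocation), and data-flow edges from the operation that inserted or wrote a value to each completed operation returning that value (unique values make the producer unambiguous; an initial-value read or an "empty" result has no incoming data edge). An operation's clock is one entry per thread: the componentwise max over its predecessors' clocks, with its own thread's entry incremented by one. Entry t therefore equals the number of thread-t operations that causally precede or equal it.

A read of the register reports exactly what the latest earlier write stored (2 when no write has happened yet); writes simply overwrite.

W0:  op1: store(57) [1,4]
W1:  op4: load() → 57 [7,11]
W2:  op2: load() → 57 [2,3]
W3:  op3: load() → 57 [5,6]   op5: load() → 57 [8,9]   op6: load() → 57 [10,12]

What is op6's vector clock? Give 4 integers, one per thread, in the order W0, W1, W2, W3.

(1, 0, 0, 3)

no predecessors for op1 (invoked 1): W0 increments from zero → (1, 0, 0, 0)
VC(op3, invoked at 5): max of VC(op1)=(1, 0, 0, 0), then +1 on thread W3 → (1, 0, 0, 1)
VC(op2, invoked at 2): max of VC(op1)=(1, 0, 0, 0), then +1 on thread W2 → (1, 0, 1, 0)
VC(op4, invoked at 7): max of VC(op1)=(1, 0, 0, 0), then +1 on thread W1 → (1, 1, 0, 0)
VC(op5, invoked at 8): max of VC(op1)=(1, 0, 0, 0), VC(op3)=(1, 0, 0, 1), then +1 on thread W3 → (1, 0, 0, 2)
VC(op6, invoked at 10): max of VC(op1)=(1, 0, 0, 0), VC(op5)=(1, 0, 0, 2), then +1 on thread W3 → (1, 0, 0, 3)
target: VC(op6) = (1, 0, 0, 3)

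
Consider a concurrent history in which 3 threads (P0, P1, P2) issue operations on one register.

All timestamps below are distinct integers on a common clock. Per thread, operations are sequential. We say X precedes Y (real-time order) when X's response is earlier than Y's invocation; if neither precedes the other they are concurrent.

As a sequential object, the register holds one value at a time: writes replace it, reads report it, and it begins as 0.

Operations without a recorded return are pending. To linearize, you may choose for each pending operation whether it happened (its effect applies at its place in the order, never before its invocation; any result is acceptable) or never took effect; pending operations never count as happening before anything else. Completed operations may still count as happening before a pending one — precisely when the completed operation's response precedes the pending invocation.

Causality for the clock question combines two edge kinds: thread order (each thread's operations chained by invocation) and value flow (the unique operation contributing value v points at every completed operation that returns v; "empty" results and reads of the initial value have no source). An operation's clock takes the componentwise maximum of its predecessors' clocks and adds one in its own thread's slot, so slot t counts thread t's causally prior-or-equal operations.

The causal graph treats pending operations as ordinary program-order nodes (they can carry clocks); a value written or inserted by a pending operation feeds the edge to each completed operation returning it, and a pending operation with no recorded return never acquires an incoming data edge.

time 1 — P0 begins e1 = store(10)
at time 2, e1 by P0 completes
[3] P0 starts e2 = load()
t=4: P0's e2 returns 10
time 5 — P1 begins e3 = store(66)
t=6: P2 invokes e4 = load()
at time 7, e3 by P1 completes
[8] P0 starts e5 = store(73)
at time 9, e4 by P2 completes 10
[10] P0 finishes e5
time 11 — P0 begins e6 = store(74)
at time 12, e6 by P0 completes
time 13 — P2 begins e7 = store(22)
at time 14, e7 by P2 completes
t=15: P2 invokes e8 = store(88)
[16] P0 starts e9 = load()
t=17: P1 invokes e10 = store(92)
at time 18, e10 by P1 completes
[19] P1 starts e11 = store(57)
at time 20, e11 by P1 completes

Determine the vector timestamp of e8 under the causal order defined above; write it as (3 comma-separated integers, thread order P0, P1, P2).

(1, 0, 3)

invoked at 5, e3 has no predecessors; its own P1 bump gives (0, 1, 0)
invoked at 1, e1 has no predecessors; its own P0 bump gives (1, 0, 0)
from VC(e3)=(0, 1, 0), e10 (invoked 17) maxes components and bumps P1 → (0, 2, 0)
from VC(e1)=(1, 0, 0), e4 (invoked 6) maxes components and bumps P2 → (1, 0, 1)
from VC(e1)=(1, 0, 0), e2 (invoked 3) maxes components and bumps P0 → (2, 0, 0)
from VC(e10)=(0, 2, 0), e11 (invoked 19) maxes components and bumps P1 → (0, 3, 0)
from VC(e4)=(1, 0, 1), e7 (invoked 13) maxes components and bumps P2 → (1, 0, 2)
from VC(e2)=(2, 0, 0), e5 (invoked 8) maxes components and bumps P0 → (3, 0, 0)
from VC(e7)=(1, 0, 2), e8 (invoked 15) maxes components and bumps P2 → (1, 0, 3)
from VC(e5)=(3, 0, 0), e6 (invoked 11) maxes components and bumps P0 → (4, 0, 0)
from VC(e6)=(4, 0, 0), e9 (invoked 16) maxes components and bumps P0 → (5, 0, 0)
target: VC(e8) = (1, 0, 3)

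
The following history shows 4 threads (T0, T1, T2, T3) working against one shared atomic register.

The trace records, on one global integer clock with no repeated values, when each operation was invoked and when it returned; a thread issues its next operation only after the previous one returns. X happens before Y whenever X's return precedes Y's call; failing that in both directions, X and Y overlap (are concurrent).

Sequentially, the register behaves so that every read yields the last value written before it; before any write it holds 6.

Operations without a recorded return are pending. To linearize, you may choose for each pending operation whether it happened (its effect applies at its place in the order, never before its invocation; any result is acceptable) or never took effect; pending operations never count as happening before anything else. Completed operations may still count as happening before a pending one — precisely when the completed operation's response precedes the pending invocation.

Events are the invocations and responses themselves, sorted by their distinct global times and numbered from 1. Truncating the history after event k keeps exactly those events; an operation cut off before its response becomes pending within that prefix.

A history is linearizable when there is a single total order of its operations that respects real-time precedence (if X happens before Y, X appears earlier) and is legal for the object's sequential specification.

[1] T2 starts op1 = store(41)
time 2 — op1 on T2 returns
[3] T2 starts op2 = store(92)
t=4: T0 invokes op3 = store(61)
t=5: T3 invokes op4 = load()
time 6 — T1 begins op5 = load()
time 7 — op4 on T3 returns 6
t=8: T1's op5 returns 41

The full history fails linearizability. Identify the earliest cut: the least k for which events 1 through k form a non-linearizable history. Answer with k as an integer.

events 1..6 are linearizable; a witness order is op1:
1. op1 store(41), leaving value 41
include event 7 — op4 responding at 7 — and every candidate order breaks
including or dropping the 3 pending operations (op2, op3, op5) in any combination fails
sample order op1, op4 (pending dropped) stalls at step 2 — op4 load() → 6 has no legal effect

7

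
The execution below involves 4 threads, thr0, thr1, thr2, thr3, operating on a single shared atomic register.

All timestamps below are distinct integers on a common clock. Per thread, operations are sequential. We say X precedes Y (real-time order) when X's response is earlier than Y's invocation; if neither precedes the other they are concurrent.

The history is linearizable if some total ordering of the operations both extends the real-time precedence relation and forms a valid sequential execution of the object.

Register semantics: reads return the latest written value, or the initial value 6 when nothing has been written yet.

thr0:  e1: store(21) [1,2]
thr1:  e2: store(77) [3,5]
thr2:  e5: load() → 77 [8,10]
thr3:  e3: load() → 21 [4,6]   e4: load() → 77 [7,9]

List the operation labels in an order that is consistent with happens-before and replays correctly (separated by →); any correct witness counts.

e1 → e3 → e2 → e4 → e5

after step 1 (e1 store(21)): value 21
after step 2 (e3 load() → 21): value 21
after step 3 (e2 store(77)): value 77
after step 4 (e4 load() → 77): value 77
after step 5 (e5 load() → 77): value 77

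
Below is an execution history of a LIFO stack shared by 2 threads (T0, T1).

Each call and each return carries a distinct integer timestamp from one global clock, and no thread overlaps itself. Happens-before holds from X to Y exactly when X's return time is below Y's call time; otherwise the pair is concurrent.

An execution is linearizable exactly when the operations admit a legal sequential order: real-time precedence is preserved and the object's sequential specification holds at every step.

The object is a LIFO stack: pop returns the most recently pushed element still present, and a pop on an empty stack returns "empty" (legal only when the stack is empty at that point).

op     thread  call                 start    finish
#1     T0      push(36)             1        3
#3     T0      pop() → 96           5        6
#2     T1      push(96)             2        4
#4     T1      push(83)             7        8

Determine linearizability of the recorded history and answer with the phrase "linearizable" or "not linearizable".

linearizable

one valid linearization: #1, #2, #3, #4
after step 1 (#1 push(36)): stack <36>
after step 2 (#2 push(96)): stack <36,96>
after step 3 (#3 pop() → 96): stack <36>
after step 4 (#4 push(83)): stack <36,83>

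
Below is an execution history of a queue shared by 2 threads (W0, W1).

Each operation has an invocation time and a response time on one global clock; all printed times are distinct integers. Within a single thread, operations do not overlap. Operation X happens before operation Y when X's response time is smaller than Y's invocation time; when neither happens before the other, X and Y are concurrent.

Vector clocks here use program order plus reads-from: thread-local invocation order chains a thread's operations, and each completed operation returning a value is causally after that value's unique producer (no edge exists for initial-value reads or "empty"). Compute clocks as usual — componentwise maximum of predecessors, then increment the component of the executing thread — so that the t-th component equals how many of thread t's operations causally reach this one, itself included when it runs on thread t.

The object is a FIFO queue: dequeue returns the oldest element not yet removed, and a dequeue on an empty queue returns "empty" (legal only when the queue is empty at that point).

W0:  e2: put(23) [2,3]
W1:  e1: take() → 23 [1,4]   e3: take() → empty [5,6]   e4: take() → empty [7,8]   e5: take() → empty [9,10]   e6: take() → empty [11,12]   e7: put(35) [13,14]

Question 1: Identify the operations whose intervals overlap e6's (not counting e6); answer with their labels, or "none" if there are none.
overlap test against e6 [11,12]: concurrent iff the interval meets 11..12
e1 [1,4]: before
e2 [2,3]: before
e3 [5,6]: before
e4 [7,8]: before
e5 [9,10]: before
e7 [13,14]: after

none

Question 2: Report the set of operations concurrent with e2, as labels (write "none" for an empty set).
concurrent with e2 ([2,3]): every op whose interval crosses 2..3
e1 [1,4]: concurrent
e3 [5,6]: after
e4 [7,8]: after
e5 [9,10]: after
e6 [11,12]: after
e7 [13,14]: after

e1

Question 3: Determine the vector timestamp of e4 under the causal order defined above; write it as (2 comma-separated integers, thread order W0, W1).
no predecessors for e2 (invoked 2): W0 increments from zero → (1, 0)
e1, invoked 1, takes VC(e2)=(1, 0) under max, adds 1 for W1 → (1, 1)
e3, invoked 5, takes VC(e1)=(1, 1) under max, adds 1 for W1 → (1, 2)
e4, invoked 7, takes VC(e3)=(1, 2) under max, adds 1 for W1 → (1, 3)
e5, invoked 9, takes VC(e4)=(1, 3) under max, adds 1 for W1 → (1, 4)
e6, invoked 11, takes VC(e5)=(1, 4) under max, adds 1 for W1 → (1, 5)
e7, invoked 13, takes VC(e6)=(1, 5) under max, adds 1 for W1 → (1, 6)
target: VC(e4) = (1, 3)

(1, 3)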